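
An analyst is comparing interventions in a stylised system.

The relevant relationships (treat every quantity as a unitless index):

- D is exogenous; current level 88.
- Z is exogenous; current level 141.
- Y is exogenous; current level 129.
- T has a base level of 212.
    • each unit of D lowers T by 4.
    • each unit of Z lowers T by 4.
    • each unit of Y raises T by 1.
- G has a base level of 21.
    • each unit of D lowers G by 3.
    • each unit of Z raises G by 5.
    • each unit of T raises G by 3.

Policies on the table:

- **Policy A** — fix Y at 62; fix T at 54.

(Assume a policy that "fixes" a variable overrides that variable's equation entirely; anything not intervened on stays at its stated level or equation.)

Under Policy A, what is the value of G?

624

Policy A (Y := 62, T := 54):
  D = 88
  Z = 141
  Y = 62
  T = 54
  G = 21 − 3·88 + 5·141 + 3·54 = 624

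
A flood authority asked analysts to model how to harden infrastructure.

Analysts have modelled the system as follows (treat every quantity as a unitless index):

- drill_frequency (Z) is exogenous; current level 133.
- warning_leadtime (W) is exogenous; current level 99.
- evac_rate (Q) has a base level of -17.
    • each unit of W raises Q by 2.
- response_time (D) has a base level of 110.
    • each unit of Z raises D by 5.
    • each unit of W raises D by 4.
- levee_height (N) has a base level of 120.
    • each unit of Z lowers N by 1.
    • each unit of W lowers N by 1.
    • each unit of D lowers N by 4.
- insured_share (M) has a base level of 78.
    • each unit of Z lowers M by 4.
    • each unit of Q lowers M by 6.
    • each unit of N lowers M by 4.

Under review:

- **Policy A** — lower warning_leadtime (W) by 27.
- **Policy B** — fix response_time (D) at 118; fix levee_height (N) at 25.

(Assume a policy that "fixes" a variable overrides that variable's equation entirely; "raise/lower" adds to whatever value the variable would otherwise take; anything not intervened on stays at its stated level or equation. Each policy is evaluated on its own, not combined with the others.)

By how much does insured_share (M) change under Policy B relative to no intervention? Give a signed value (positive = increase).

Baseline:
  Z = 133
  W = 99
  Q = -17 + 2·99 = 181
  D = 110 + 5·133 + 4·99 = 1171
  N = 120 − 133 − 99 − 4·1171 = -4796
  M = 78 − 4·133 − 6·181 − 4·(-4796) = 17644
Policy B (D := 118, N := 25):
  Z = 133
  W = 99
  Q = -17 + 2·99 = 181
  D = 118
  N = 25
  M = 78 − 4·133 − 6·181 − 4·25 = -1640
Change in M: -1640 − 17644 = -19284

-19284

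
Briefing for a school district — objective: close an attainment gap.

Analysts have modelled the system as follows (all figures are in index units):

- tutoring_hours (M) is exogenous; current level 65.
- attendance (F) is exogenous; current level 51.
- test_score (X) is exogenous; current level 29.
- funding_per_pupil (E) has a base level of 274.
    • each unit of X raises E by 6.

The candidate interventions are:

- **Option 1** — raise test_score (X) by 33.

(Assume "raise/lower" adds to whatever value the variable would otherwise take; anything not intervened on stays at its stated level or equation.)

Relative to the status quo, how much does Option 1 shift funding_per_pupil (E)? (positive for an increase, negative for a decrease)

Baseline:
  X = 29
  E = 274 + 6·29 = 448
Option 1 (X + 33):
  X = 29 + 33 = 62
  E = 274 + 6·62 = 646
Change in E: 646 − 448 = 198

198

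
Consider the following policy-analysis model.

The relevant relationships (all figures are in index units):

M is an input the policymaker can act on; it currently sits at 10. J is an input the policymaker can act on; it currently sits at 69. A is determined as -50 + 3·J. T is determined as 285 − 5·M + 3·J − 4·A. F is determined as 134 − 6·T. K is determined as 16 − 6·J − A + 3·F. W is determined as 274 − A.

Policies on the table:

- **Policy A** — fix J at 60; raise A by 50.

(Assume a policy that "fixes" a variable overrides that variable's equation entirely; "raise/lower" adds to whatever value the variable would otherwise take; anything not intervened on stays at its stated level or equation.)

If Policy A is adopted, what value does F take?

1964

Policy A (J := 60, A + 50):
  M = 10
  J = 60
  A = -50 + 3·60 (+50 from intervention) = 180
  T = 285 − 5·10 + 3·60 − 4·180 = -305
  F = 134 − 6·(-305) = 1964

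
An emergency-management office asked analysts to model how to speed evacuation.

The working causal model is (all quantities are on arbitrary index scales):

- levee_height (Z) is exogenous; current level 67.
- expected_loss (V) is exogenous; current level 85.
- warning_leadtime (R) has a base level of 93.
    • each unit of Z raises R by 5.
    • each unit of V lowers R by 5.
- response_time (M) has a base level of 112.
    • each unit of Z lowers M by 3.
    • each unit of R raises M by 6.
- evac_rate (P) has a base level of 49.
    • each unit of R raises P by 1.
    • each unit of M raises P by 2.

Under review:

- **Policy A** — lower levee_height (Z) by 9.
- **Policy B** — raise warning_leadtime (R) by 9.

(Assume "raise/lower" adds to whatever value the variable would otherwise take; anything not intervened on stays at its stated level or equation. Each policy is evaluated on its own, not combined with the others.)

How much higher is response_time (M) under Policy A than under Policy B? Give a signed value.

Policy A (Z − 9):
  Z = 67 − 9 = 58
  V = 85
  R = 93 + 5·58 − 5·85 = -42
  M = 112 − 3·58 + 6·(-42) = -314
Policy B (R + 9):
  Z = 67
  V = 85
  R = 93 + 5·67 − 5·85 (+9 from intervention) = 12
  M = 112 − 3·67 + 6·12 = -17
M: -314 − (-17) = -297

-297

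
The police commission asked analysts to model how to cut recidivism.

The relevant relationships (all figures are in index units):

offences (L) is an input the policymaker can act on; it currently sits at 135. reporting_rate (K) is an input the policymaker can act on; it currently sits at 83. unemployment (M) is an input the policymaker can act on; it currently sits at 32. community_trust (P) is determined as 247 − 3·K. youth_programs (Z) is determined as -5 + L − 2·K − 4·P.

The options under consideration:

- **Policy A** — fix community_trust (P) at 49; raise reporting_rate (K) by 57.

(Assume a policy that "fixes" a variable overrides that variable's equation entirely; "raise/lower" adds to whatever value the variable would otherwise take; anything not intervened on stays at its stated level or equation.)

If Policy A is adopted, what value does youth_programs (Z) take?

-346

Policy A (P := 49, K + 57):
  L = 135
  K = 83 + 57 = 140
  P = 49
  Z = -5 + 135 − 2·140 − 4·49 = -346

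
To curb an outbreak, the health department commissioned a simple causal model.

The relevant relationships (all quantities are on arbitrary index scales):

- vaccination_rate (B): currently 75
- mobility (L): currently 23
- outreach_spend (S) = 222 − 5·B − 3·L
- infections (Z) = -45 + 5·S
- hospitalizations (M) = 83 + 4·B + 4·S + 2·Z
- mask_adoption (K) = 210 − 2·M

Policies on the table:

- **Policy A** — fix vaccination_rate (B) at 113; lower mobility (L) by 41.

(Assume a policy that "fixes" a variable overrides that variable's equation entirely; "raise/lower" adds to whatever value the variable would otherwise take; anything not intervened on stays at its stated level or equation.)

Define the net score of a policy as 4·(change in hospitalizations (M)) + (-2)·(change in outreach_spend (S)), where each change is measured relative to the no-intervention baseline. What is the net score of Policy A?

-3010

Baseline:
  B = 75
  L = 23
  S = 222 − 5·75 − 3·23 = -222
  Z = -45 + 5·(-222) = -1155
  M = 83 + 4·75 + 4·(-222) + 2·(-1155) = -2815
Policy A (B := 113, L − 41):
  B = 113
  L = 23 − 41 = -18
  S = 222 − 5·113 − 3·(-18) = -289
  Z = -45 + 5·(-289) = -1490
  M = 83 + 4·113 + 4·(-289) + 2·(-1490) = -3601
ΔM = -3601 − (-2815) = -786; ΔS = -289 − (-222) = -67
Score = 4·(-786) + (-2)·(-67) = -3010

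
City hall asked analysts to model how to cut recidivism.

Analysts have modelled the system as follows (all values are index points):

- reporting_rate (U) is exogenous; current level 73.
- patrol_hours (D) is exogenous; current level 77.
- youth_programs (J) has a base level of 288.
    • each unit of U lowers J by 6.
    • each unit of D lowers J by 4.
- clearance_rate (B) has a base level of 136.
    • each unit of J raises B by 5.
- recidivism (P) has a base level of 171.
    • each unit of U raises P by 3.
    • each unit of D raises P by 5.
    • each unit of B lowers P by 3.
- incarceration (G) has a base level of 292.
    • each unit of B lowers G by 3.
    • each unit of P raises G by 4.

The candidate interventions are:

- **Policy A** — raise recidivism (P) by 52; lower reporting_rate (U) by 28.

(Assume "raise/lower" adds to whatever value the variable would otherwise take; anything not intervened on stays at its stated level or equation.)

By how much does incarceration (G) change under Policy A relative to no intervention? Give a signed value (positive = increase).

Baseline:
  U = 73
  D = 77
  J = 288 − 6·73 − 4·77 = -458
  B = 136 + 5·(-458) = -2154
  P = 171 + 3·73 + 5·77 − 3·(-2154) = 7237
  G = 292 − 3·(-2154) + 4·7237 = 35702
Policy A (P + 52, U − 28):
  U = 73 − 28 = 45
  D = 77
  J = 288 − 6·45 − 4·77 = -290
  B = 136 + 5·(-290) = -1314
  P = 171 + 3·45 + 5·77 − 3·(-1314) (+52 from intervention) = 4685
  G = 292 − 3·(-1314) + 4·4685 = 22974
Change in G: 22974 − 35702 = -12728

-12728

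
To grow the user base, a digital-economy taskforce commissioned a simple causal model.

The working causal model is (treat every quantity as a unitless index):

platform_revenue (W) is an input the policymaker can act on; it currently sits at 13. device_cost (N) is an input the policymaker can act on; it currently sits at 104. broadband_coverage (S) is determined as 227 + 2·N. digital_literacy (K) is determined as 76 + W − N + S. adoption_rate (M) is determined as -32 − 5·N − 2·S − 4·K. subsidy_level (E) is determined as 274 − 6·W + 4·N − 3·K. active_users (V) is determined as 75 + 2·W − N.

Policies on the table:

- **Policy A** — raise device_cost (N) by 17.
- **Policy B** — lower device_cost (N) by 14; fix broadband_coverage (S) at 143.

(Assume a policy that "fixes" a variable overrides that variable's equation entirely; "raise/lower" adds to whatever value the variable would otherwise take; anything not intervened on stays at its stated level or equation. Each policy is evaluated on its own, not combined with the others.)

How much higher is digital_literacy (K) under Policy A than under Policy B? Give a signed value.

295

Policy A (N + 17):
  W = 13
  N = 104 + 17 = 121
  S = 227 + 2·121 = 469
  K = 76 + 13 − 121 + 469 = 437
Policy B (N − 14, S := 143):
  W = 13
  N = 104 − 14 = 90
  S = 143
  K = 76 + 13 − 90 + 143 = 142
K: 437 − 142 = 295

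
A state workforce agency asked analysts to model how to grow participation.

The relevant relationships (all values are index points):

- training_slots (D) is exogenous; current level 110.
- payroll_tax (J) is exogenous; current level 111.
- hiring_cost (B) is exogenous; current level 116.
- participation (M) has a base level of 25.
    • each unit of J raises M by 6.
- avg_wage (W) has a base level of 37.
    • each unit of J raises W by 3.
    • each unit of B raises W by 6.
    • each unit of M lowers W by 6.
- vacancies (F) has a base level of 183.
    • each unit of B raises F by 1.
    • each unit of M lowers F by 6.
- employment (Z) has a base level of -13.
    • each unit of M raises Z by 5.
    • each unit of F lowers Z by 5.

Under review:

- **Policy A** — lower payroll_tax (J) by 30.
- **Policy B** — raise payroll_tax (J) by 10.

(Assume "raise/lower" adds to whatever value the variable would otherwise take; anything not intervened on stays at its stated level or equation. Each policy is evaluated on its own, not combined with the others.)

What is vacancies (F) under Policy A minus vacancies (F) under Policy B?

Policy A (J − 30):
  J = 111 − 30 = 81
  B = 116
  M = 25 + 6·81 = 511
  F = 183 + 116 − 6·511 = -2767
Policy B (J + 10):
  J = 111 + 10 = 121
  B = 116
  M = 25 + 6·121 = 751
  F = 183 + 116 − 6·751 = -4207
F: -2767 − (-4207) = 1440

1440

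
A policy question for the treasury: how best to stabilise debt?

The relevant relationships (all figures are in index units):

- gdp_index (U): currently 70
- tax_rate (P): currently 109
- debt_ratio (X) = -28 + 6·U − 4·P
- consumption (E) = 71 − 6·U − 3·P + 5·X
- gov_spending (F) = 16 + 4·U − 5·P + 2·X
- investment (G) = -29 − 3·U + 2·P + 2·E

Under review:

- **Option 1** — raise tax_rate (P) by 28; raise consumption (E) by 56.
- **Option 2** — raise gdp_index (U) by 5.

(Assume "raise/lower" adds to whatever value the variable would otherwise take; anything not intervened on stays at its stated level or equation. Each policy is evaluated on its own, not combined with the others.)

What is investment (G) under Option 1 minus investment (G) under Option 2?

Option 1 (P + 28, E + 56):
  U = 70
  P = 109 + 28 = 137
  X = -28 + 6·70 − 4·137 = -156
  E = 71 − 6·70 − 3·137 + 5·(-156) (+56 from intervention) = -1484
  G = -29 − 3·70 + 2·137 + 2·(-1484) = -2933
Option 2 (U + 5):
  U = 70 + 5 = 75
  P = 109
  X = -28 + 6·75 − 4·109 = -14
  E = 71 − 6·75 − 3·109 + 5·(-14) = -776
  G = -29 − 3·75 + 2·109 + 2·(-776) = -1588
G: -2933 − (-1588) = -1345

-1345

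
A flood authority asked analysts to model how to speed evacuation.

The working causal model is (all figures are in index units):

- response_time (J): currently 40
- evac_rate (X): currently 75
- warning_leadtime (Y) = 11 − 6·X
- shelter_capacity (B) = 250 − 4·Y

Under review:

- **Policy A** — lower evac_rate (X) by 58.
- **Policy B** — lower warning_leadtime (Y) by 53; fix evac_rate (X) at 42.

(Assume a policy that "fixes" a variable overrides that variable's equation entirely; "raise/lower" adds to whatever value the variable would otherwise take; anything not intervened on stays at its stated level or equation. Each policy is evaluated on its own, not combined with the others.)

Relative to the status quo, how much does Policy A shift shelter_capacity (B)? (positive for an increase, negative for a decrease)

Baseline:
  X = 75
  Y = 11 − 6·75 = -439
  B = 250 − 4·(-439) = 2006
Policy A (X − 58):
  X = 75 − 58 = 17
  Y = 11 − 6·17 = -91
  B = 250 − 4·(-91) = 614
Change in B: 614 − 2006 = -1392

-1392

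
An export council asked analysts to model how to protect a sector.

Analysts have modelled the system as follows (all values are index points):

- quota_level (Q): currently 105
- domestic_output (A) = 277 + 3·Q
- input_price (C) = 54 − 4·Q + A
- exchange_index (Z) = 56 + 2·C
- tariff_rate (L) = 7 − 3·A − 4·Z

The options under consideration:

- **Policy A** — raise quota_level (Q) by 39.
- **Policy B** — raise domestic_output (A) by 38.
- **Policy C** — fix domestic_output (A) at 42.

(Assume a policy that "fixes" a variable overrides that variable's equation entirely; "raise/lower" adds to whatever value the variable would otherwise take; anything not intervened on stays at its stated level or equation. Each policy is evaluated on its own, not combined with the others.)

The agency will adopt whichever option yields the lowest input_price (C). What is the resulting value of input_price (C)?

Policy A (Q + 39):
  Q = 105 + 39 = 144
  A = 277 + 3·144 = 709
  C = 54 − 4·144 + 709 = 187
Policy B (A + 38):
  Q = 105
  A = 277 + 3·105 (+38 from intervention) = 630
  C = 54 − 4·105 + 630 = 264
Policy C (A := 42):
  Q = 105
  A = 42
  C = 54 − 4·105 + 42 = -324
Comparing — Policy A: C=187, Policy B: C=264, Policy C: C=-324. Lowest is -324 (Policy C).

-324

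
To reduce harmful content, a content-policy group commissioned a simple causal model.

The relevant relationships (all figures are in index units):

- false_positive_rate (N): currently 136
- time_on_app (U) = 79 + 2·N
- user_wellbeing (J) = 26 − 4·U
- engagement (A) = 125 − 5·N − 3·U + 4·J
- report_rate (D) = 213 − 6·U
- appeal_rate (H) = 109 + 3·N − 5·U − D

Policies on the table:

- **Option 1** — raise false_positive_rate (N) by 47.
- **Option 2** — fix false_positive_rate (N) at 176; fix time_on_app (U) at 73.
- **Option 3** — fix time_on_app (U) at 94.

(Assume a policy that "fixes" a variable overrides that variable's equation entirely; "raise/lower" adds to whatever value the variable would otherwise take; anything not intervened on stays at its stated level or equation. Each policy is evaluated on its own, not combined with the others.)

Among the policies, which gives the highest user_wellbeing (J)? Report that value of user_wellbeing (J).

Option 1 (N + 47):
  N = 136 + 47 = 183
  U = 79 + 2·183 = 445
  J = 26 − 4·445 = -1754
Option 2 (N := 176, U := 73):
  N = 176
  U = 73
  J = 26 − 4·73 = -266
Option 3 (U := 94):
  N = 136
  U = 94
  J = 26 − 4·94 = -350
Comparing — Option 1: J=-1754, Option 2: J=-266, Option 3: J=-350. Highest is -266 (Option 2).

-266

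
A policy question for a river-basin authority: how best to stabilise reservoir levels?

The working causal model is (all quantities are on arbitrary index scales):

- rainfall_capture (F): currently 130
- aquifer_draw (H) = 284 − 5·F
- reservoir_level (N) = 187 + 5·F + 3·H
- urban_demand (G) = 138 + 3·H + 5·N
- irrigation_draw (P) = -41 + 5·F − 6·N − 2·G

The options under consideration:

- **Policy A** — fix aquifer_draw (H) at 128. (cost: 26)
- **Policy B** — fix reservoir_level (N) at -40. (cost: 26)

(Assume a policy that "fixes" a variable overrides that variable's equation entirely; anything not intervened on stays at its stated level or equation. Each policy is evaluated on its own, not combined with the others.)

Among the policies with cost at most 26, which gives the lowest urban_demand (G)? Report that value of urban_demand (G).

-1160

Policy A (H := 128):
  F = 130
  H = 128
  N = 187 + 5·130 + 3·128 = 1221
  G = 138 + 3·128 + 5·1221 = 6627
Policy B (N := -40):
  F = 130
  H = 284 − 5·130 = -366
  N = -40
  G = 138 + 3·(-366) + 5·(-40) = -1160
Comparing — Policy A: G=6627, Policy B: G=-1160. Lowest is -1160 (Policy B).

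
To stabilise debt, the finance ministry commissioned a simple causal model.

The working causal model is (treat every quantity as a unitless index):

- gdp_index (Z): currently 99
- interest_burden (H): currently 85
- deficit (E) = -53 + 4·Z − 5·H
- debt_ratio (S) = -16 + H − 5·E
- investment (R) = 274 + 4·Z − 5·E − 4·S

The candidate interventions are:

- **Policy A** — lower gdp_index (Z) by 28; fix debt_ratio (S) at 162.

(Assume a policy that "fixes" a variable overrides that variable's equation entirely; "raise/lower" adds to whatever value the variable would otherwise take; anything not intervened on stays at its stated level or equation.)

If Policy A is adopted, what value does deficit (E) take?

Policy A (Z − 28, S := 162):
  Z = 99 − 28 = 71
  H = 85
  E = -53 + 4·71 − 5·85 = -194

-194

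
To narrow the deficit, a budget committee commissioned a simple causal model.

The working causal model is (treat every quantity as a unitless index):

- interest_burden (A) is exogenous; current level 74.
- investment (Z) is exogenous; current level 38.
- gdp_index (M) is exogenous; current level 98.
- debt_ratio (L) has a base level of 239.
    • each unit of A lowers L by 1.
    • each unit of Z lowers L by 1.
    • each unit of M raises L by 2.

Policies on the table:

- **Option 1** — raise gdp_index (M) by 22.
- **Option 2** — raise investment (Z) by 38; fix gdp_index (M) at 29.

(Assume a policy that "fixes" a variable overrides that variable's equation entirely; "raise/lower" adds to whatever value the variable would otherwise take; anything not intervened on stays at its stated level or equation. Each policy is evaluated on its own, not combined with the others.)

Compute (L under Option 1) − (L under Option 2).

Option 1 (M + 22):
  A = 74
  Z = 38
  M = 98 + 22 = 120
  L = 239 − 74 − 38 + 2·120 = 367
Option 2 (Z + 38, M := 29):
  A = 74
  Z = 38 + 38 = 76
  M = 29
  L = 239 − 74 − 76 + 2·29 = 147
L: 367 − 147 = 220

220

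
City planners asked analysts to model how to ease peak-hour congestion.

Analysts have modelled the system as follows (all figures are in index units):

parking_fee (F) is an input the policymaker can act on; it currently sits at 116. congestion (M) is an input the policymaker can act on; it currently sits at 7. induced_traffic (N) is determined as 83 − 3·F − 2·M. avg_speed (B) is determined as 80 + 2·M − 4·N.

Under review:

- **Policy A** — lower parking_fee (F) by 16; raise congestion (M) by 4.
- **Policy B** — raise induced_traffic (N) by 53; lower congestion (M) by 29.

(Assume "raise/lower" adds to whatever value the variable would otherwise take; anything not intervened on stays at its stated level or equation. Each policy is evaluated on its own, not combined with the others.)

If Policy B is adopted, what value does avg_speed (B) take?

Policy B (N + 53, M − 29):
  F = 116
  M = 7 − 29 = -22
  N = 83 − 3·116 − 2·(-22) (+53 from intervention) = -168
  B = 80 + 2·(-22) − 4·(-168) = 708

708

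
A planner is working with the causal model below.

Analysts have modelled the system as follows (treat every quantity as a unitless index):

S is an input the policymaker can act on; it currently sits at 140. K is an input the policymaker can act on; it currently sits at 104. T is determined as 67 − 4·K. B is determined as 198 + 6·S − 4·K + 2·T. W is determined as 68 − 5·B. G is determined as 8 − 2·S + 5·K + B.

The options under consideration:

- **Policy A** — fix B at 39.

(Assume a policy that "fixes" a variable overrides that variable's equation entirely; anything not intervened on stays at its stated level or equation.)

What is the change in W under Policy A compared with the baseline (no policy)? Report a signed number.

Baseline:
  S = 140
  K = 104
  T = 67 − 4·104 = -349
  B = 198 + 6·140 − 4·104 + 2·(-349) = -76
  W = 68 − 5·(-76) = 448
Policy A (B := 39):
  S = 140
  K = 104
  T = 67 − 4·104 = -349
  B = 39
  W = 68 − 5·39 = -127
Change in W: -127 − 448 = -575

-575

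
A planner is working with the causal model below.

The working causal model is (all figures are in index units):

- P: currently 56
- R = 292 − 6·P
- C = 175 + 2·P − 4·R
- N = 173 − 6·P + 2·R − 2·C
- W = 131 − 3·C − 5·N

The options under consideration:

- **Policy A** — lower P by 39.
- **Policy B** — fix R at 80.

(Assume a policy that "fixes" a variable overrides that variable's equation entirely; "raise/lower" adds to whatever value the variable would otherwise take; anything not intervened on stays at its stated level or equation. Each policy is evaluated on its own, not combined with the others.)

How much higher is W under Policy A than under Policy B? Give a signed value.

Policy A (P − 39):
  P = 56 − 39 = 17
  R = 292 − 6·17 = 190
  C = 175 + 2·17 − 4·190 = -551
  N = 173 − 6·17 + 2·190 − 2·(-551) = 1553
  W = 131 − 3·(-551) − 5·1553 = -5981
Policy B (R := 80):
  P = 56
  R = 80
  C = 175 + 2·56 − 4·80 = -33
  N = 173 − 6·56 + 2·80 − 2·(-33) = 63
  W = 131 − 3·(-33) − 5·63 = -85
W: -5981 − (-85) = -5896

-5896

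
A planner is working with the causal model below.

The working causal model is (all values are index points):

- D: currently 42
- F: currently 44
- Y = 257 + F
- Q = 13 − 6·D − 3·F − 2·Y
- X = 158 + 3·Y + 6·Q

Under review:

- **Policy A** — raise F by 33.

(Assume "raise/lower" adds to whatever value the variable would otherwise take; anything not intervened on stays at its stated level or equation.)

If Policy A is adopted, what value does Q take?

Policy A (F + 33):
  D = 42
  F = 44 + 33 = 77
  Y = 257 + 77 = 334
  Q = 13 − 6·42 − 3·77 − 2·334 = -1138

-1138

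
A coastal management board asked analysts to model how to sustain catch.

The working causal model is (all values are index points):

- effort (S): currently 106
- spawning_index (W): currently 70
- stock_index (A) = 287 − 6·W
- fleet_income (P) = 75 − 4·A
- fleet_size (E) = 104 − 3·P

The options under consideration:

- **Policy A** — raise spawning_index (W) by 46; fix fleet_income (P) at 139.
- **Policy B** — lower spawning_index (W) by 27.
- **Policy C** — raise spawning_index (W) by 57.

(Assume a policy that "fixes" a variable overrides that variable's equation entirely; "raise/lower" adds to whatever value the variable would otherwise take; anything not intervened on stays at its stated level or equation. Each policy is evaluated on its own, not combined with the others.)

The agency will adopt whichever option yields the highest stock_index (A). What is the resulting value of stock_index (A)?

Policy A (W + 46, P := 139):
  W = 70 + 46 = 116
  A = 287 − 6·116 = -409
Policy B (W − 27):
  W = 70 − 27 = 43
  A = 287 − 6·43 = 29
Policy C (W + 57):
  W = 70 + 57 = 127
  A = 287 − 6·127 = -475
Comparing — Policy A: A=-409, Policy B: A=29, Policy C: A=-475. Highest is 29 (Policy B).

29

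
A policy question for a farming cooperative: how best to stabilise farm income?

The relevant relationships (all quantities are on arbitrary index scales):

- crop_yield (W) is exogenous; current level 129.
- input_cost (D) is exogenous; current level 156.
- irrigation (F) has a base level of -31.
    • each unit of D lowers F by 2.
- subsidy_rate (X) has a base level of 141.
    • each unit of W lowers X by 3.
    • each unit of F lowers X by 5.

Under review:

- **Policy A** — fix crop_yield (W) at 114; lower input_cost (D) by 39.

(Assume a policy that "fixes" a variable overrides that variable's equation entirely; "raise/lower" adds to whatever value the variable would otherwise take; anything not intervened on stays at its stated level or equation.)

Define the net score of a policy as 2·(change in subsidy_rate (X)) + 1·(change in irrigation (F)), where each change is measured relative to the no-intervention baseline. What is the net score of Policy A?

-612

Baseline:
  W = 129
  D = 156
  F = -31 − 2·156 = -343
  X = 141 − 3·129 − 5·(-343) = 1469
Policy A (W := 114, D − 39):
  W = 114
  D = 156 − 39 = 117
  F = -31 − 2·117 = -265
  X = 141 − 3·114 − 5·(-265) = 1124
ΔX = 1124 − 1469 = -345; ΔF = -265 − (-343) = 78
Score = 2·(-345) + 1·78 = -612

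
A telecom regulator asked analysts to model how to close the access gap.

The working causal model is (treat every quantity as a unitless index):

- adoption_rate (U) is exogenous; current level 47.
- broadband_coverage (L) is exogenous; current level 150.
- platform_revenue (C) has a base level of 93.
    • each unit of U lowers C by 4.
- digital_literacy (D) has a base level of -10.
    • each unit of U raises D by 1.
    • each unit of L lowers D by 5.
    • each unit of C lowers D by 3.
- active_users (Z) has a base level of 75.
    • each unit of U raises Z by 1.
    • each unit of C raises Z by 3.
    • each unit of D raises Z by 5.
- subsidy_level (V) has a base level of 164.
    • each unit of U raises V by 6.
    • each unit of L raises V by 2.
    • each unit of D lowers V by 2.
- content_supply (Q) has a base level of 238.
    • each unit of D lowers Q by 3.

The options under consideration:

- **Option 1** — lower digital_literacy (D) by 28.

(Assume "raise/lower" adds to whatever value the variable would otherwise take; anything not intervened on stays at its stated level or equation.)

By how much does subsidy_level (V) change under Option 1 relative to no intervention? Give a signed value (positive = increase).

56

Baseline:
  U = 47
  L = 150
  C = 93 − 4·47 = -95
  D = -10 + 47 − 5·150 − 3·(-95) = -428
  V = 164 + 6·47 + 2·150 − 2·(-428) = 1602
Option 1 (D − 28):
  U = 47
  L = 150
  C = 93 − 4·47 = -95
  D = -10 + 47 − 5·150 − 3·(-95) (−28 from intervention) = -456
  V = 164 + 6·47 + 2·150 − 2·(-456) = 1658
Change in V: 1658 − 1602 = 56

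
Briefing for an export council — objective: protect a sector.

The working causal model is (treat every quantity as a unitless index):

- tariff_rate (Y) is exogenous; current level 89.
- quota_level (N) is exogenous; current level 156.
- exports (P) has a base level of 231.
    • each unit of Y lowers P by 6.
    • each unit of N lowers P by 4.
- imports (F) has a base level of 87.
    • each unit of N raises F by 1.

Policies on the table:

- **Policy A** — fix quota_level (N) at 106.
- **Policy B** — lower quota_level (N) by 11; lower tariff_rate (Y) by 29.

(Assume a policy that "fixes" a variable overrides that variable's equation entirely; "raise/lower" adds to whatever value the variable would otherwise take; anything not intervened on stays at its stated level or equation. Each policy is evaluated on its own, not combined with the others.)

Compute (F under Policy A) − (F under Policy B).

Policy A (N := 106):
  N = 106
  F = 87 + 106 = 193
Policy B (N − 11, Y − 29):
  N = 156 − 11 = 145
  F = 87 + 145 = 232
F: 193 − 232 = -39

-39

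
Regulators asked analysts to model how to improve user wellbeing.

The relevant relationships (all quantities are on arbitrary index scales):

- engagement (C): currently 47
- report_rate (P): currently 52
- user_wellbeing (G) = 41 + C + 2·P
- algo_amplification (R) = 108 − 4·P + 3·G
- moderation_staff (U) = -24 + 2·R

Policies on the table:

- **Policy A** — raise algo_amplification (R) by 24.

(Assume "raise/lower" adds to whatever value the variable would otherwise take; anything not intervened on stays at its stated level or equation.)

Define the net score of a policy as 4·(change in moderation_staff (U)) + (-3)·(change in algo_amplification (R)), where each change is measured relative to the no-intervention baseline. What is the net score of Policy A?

120

Baseline:
  C = 47
  P = 52
  G = 41 + 47 + 2·52 = 192
  R = 108 − 4·52 + 3·192 = 476
  U = -24 + 2·476 = 928
Policy A (R + 24):
  C = 47
  P = 52
  G = 41 + 47 + 2·52 = 192
  R = 108 − 4·52 + 3·192 (+24 from intervention) = 500
  U = -24 + 2·500 = 976
ΔU = 976 − 928 = 48; ΔR = 500 − 476 = 24
Score = 4·48 + (-3)·24 = 120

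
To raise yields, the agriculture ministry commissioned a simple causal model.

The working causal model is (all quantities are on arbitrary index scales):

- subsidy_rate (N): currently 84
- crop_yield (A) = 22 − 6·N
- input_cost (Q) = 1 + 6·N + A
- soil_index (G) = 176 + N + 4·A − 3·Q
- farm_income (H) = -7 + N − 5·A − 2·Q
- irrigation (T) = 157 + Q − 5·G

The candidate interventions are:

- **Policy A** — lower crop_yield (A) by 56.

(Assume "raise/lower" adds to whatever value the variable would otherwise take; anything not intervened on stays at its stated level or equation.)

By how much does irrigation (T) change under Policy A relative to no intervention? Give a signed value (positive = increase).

Baseline:
  N = 84
  A = 22 − 6·84 = -482
  Q = 1 + 6·84 + (-482) = 23
  G = 176 + 84 + 4·(-482) − 3·23 = -1737
  T = 157 + 23 − 5·(-1737) = 8865
Policy A (A − 56):
  N = 84
  A = 22 − 6·84 (−56 from intervention) = -538
  Q = 1 + 6·84 + (-538) = -33
  G = 176 + 84 + 4·(-538) − 3·(-33) = -1793
  T = 157 + (-33) − 5·(-1793) = 9089
Change in T: 9089 − 8865 = 224

224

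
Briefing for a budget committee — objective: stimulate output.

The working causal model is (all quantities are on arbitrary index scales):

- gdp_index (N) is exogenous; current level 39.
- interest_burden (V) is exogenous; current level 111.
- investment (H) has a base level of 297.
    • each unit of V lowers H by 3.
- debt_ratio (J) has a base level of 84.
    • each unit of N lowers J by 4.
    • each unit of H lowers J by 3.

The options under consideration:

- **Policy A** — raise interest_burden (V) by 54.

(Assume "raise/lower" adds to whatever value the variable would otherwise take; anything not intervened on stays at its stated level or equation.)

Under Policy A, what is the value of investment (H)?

Policy A (V + 54):
  V = 111 + 54 = 165
  H = 297 − 3·165 = -198

-198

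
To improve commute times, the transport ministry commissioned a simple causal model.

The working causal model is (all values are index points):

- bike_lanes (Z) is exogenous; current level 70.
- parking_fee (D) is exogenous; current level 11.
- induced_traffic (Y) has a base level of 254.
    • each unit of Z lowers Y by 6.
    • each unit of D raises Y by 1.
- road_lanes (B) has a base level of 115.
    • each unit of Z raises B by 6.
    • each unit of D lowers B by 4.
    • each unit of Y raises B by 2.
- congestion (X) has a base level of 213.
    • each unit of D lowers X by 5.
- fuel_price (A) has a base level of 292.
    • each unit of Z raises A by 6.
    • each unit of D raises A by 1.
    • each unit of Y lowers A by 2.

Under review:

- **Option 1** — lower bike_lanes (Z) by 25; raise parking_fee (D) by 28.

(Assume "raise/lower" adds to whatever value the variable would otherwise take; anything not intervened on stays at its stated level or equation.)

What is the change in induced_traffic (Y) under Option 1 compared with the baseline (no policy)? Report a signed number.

Baseline:
  Z = 70
  D = 11
  Y = 254 − 6·70 + 11 = -155
Option 1 (Z − 25, D + 28):
  Z = 70 − 25 = 45
  D = 11 + 28 = 39
  Y = 254 − 6·45 + 39 = 23
Change in Y: 23 − (-155) = 178

178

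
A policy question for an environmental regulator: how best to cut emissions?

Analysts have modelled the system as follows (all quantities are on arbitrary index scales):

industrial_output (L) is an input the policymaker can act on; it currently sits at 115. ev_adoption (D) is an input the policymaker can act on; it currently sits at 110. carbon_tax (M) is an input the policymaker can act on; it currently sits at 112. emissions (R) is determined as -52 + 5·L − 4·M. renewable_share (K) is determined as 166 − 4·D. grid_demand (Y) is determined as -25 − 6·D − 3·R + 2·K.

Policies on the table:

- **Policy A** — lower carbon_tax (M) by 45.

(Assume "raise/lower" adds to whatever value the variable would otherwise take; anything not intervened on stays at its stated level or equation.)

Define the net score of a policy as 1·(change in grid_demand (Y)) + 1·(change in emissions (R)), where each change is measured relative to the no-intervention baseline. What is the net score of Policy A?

Baseline:
  L = 115
  D = 110
  M = 112
  R = -52 + 5·115 − 4·112 = 75
  K = 166 − 4·110 = -274
  Y = -25 − 6·110 − 3·75 + 2·(-274) = -1458
Policy A (M − 45):
  L = 115
  D = 110
  M = 112 − 45 = 67
  R = -52 + 5·115 − 4·67 = 255
  K = 166 − 4·110 = -274
  Y = -25 − 6·110 − 3·255 + 2·(-274) = -1998
ΔY = -1998 − (-1458) = -540; ΔR = 255 − 75 = 180
Score = 1·(-540) + 1·180 = -360

-360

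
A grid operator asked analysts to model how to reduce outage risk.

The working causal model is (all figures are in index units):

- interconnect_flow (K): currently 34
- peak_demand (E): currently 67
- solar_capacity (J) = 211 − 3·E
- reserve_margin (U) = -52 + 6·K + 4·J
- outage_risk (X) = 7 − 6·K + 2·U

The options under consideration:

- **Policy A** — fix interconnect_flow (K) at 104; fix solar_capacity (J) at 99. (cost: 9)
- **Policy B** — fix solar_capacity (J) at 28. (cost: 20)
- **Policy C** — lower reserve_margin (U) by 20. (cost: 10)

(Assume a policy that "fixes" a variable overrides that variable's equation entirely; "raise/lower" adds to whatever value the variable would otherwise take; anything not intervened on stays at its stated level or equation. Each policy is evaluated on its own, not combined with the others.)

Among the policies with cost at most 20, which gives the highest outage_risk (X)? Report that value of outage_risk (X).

1319

Policy A (K := 104, J := 99):
  K = 104
  E = 67
  J = 99
  U = -52 + 6·104 + 4·99 = 968
  X = 7 − 6·104 + 2·968 = 1319
Policy B (J := 28):
  K = 34
  E = 67
  J = 28
  U = -52 + 6·34 + 4·28 = 264
  X = 7 − 6·34 + 2·264 = 331
Policy C (U − 20):
  K = 34
  E = 67
  J = 211 − 3·67 = 10
  U = -52 + 6·34 + 4·10 (−20 from intervention) = 172
  X = 7 − 6·34 + 2·172 = 147
Comparing — Policy A: X=1319, Policy B: X=331, Policy C: X=147. Highest is 1319 (Policy A).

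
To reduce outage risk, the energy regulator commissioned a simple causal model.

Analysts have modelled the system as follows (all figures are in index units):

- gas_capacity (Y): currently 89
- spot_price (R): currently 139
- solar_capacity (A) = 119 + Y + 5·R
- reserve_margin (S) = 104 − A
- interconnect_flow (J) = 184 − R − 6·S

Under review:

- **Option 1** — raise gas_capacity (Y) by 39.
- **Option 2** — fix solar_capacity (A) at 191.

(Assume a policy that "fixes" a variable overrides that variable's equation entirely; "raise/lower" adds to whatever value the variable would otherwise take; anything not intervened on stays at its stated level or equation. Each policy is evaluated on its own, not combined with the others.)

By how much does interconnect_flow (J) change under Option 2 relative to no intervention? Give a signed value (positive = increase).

Baseline:
  Y = 89
  R = 139
  A = 119 + 89 + 5·139 = 903
  S = 104 − 903 = -799
  J = 184 − 139 − 6·(-799) = 4839
Option 2 (A := 191):
  Y = 89
  R = 139
  A = 191
  S = 104 − 191 = -87
  J = 184 − 139 − 6·(-87) = 567
Change in J: 567 − 4839 = -4272

-4272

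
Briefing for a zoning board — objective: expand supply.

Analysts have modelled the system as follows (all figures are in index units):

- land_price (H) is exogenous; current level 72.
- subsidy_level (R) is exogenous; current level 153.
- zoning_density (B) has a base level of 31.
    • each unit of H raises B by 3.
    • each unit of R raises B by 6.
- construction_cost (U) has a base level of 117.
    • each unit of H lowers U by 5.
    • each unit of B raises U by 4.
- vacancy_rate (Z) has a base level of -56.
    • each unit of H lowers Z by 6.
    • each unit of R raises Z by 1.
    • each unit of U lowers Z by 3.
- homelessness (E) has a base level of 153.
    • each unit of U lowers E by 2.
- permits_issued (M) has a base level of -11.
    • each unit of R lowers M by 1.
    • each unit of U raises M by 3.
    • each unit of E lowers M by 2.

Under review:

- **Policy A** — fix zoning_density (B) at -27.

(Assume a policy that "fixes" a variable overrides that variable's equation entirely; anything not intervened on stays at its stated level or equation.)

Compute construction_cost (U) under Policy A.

-351

Policy A (B := -27):
  H = 72
  R = 153
  B = -27
  U = 117 − 5·72 + 4·(-27) = -351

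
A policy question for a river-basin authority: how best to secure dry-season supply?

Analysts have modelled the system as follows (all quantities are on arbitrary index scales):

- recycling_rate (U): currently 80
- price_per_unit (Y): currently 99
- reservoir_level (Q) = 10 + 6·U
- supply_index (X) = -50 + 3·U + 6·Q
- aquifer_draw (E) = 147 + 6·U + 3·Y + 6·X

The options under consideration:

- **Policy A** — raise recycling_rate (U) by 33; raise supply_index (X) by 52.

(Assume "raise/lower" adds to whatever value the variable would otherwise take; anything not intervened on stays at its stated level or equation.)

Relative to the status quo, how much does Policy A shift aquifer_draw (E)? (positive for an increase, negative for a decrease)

8232

Baseline:
  U = 80
  Y = 99
  Q = 10 + 6·80 = 490
  X = -50 + 3·80 + 6·490 = 3130
  E = 147 + 6·80 + 3·99 + 6·3130 = 19704
Policy A (U + 33, X + 52):
  U = 80 + 33 = 113
  Y = 99
  Q = 10 + 6·113 = 688
  X = -50 + 3·113 + 6·688 (+52 from intervention) = 4469
  E = 147 + 6·113 + 3·99 + 6·4469 = 27936
Change in E: 27936 − 19704 = 8232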